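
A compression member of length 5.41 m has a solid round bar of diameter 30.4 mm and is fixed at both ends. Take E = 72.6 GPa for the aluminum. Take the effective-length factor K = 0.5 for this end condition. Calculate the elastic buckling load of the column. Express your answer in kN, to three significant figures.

P_cr ≈ 4.11 kN

I = πd⁴/64 = π×30.4⁴/64 = 4.192×10^4 mm⁴
I = 4.192×10^4 mm⁴ = 4.192×10^-8 m⁴
Effective length L_e = K·L = 0.5 × 5.41 = 2.705 m
P_cr = π²EI / L_e² = π² × 72.6×10⁹ × 4.192×10^-8 / 2.705² = 4.106×10^3 N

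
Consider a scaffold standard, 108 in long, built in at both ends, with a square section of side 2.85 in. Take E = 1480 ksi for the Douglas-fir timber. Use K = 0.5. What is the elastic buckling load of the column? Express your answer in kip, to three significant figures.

P_cr ≈ 27.5 kip

I = a⁴/12 = 2.85⁴/12 = 5.498 in⁴
Effective length L_e = K·L = 0.5 × 108 = 54.00 in
P_cr = π²EI / L_e² = π² × 1480×10³ × 5.498 / 54.00² = 2.754×10^4 lb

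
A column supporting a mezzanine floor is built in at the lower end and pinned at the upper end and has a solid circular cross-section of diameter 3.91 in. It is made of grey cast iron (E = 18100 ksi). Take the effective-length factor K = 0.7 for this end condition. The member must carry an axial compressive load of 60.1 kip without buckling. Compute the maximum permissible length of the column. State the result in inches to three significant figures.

L_max ≈ 264 in

I = πd⁴/64 = π×3.91⁴/64 = 11.47 in⁴
At the buckling limit P_cr = P = 6.010×10^4 lb
From P_cr = π²EI/(K·L)²:  L = (1/K)·√(π²EI/P_cr) = (1/0.7)·√(π²×1.81×10^7×11.47/6.010×10^4)
L = 264 in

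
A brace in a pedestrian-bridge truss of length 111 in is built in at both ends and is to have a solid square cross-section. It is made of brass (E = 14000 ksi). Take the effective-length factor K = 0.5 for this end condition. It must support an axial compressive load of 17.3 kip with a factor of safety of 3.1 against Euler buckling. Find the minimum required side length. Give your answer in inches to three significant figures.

a ≈ 1.95 in

Required P_cr = n·P = 3.1 × 17.3 = 53.63 kip
L_e = K·L = 0.5 × 111 = 55.50 in
Required I = P_cr·L_e²/(π²E) = 5.363×10^4 × 55.50² / (π² × 1.40×10^7) = 1.196 in⁴
Solid square: I = a⁴/12  ⇒  a = (12I)^(1/4) = (12×1.196)^(1/4) = 1.95 in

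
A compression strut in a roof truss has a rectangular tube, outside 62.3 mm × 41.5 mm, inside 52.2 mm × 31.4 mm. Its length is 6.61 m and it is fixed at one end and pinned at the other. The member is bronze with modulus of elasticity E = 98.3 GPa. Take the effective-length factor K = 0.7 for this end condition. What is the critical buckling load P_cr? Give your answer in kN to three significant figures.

Weak-axis I_min = (h_o·b_o³ − h_i·b_i³)/12 with b_o = 41.5, b_i = 31.40 mm (shorter outer/inner sides).
I_min = (62.3×41.5³ − 52.20×31.40³)/12 = 2.364×10^5 mm⁴
I = 2.364×10^5 mm⁴ = 2.364×10^-7 m⁴
Effective length L_e = K·L = 0.7 × 6.61 = 4.627 m
P_cr = π²EI / L_e² = π² × 98.3×10⁹ × 2.364×10^-7 / 4.627² = 1.071×10^4 N

P_cr ≈ 10.7 kN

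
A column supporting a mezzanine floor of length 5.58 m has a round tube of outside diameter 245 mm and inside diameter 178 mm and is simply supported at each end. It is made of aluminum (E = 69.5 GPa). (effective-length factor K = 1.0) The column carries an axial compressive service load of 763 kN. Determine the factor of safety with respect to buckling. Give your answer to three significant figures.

d_o = 245 mm, d_i = 178 mm
I = π(d_o⁴ − d_i⁴)/64 = π(245⁴ − 178.0⁴)/64 = 1.276×10^8 mm⁴
I = 1.276×10^8 mm⁴ = 1.276×10^-4 m⁴
Effective length L_e = K·L = 1 × 5.58 = 5.580 m
P_cr = π²EI / L_e² = π² × 69.5×10⁹ × 1.276×10^-4 / 5.580² = 2.811×10^6 N
Factor of safety n = P_cr / P = 2810.7 / 763 = 3.68

n ≈ 3.68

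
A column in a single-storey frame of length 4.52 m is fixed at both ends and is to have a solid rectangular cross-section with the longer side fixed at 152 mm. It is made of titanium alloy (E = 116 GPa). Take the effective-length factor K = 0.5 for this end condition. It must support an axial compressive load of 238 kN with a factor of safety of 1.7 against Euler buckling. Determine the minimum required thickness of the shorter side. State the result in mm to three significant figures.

Required P_cr = n·P = 1.7 × 238 = 404.6 kN
L_e = K·L = 0.5 × 4.52 = 2.260 m
Required I = P_cr·L_e²/(π²E) = 4.046×10^5 × 2.260² / (π² × 1.16×10^11) = 1.805×10^-6 m⁴
I_req = 1.805×10^6 mm⁴
Rectangle, weak axis: I_min = h·b³/12 with h = 152 mm fixed  ⇒  b = (12I/h)^(1/3) = 52.2 mm

b ≈ 52.2 mm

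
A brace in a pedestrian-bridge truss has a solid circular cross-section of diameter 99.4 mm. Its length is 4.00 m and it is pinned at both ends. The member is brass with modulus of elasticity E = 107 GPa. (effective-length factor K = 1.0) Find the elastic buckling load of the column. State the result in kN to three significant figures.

P_cr ≈ 316 kN

I = πd⁴/64 = π×99.4⁴/64 = 4.792×10^6 mm⁴
I = 4.792×10^6 mm⁴ = 4.792×10^-6 m⁴
Effective length L_e = K·L = 1 × 4.00 = 4.000 m
P_cr = π²EI / L_e² = π² × 107×10⁹ × 4.792×10^-6 / 4.000² = 3.163×10^5 N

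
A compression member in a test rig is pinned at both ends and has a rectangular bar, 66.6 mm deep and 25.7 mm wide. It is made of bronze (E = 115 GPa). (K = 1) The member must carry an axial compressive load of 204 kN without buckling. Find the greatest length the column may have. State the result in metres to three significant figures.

L_max ≈ 0.724 m

Buckling occurs about the weak axis: I_min = h·b³/12 with b = 25.7 mm (the shorter side).
I_min = 66.6×25.7³/12 = 9.421×10^4 mm⁴
I = 9.421×10^-8 m⁴
At the buckling limit P_cr = P = 2.040×10^5 N
From P_cr = π²EI/(K·L)²:  L = (1/K)·√(π²EI/P_cr) = (1/1)·√(π²×1.15×10^11×9.421×10^-8/2.040×10^5)
L = 0.724 m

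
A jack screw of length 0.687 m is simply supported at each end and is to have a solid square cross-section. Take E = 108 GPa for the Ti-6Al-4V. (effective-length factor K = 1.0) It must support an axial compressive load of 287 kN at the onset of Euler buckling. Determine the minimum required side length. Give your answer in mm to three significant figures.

a ≈ 35.1 mm

L_e = K·L = 1 × 0.687 = 0.6870 m
Required I = P_cr·L_e²/(π²E) = 2.870×10^5 × 0.6870² / (π² × 1.08×10^11) = 1.271×10^-7 m⁴
I_req = 1.271×10^5 mm⁴
Solid square: I = a⁴/12  ⇒  a = (12I)^(1/4) = (12×1.271×10^5)^(1/4) = 35.1 mm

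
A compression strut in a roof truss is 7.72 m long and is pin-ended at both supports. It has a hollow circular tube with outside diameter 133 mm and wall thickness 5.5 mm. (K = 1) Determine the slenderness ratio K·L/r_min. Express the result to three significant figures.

Inner diameter d_i = 133 − 2×5.5 = 122.0 mm
I = π(d_o⁴ − d_i⁴)/64 = π(133⁴ − 122.0⁴)/64 = 4.485×10^6 mm⁴
A = 2.203×10^3 mm²;  r_min = √(I/A) = √(4.485×10^6/2.203×10^3) = 45.12 mm
L_e = K·L = 1 × 7.72 m = 7.720 m = 7720.0 mm
λ = L_e / r_min = 7720.0 / 45.12 = 171

λ ≈ 171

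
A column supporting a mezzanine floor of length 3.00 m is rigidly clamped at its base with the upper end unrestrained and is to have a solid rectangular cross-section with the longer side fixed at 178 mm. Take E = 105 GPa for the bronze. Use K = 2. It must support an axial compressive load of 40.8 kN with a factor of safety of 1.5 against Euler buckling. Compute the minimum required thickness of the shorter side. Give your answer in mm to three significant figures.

Required P_cr = n·P = 1.5 × 40.8 = 61.20 kN
L_e = K·L = 2 × 3.00 = 6.000 m
Required I = P_cr·L_e²/(π²E) = 6.120×10^4 × 6.000² / (π² × 1.05×10^11) = 2.126×10^-6 m⁴
I_req = 2.126×10^6 mm⁴
Rectangle, weak axis: I_min = h·b³/12 with h = 178 mm fixed  ⇒  b = (12I/h)^(1/3) = 52.3 mm

b ≈ 52.3 mm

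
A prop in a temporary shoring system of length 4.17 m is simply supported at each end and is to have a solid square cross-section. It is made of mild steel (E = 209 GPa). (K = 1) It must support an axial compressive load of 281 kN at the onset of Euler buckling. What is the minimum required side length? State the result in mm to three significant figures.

L_e = K·L = 1 × 4.17 = 4.170 m
Required I = P_cr·L_e²/(π²E) = 2.810×10^5 × 4.170² / (π² × 2.09×10^11) = 2.369×10^-6 m⁴
I_req = 2.369×10^6 mm⁴
Solid square: I = a⁴/12  ⇒  a = (12I)^(1/4) = (12×2.369×10^6)^(1/4) = 73.0 mm

a ≈ 73.0 mm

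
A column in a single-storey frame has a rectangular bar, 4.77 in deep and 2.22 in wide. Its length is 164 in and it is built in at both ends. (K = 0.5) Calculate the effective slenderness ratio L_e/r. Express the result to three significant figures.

λ ≈ 128

Buckling occurs about the weak axis: I_min = h·b³/12 with b = 2.22 in (the shorter side).
I_min = 4.77×2.22³/12 = 4.349 in⁴
A = 10.59 in²;  r_min = √(I/A) = √(4.349/10.59) = 0.6409 in
L_e = K·L = 0.5 × 164 = 82.00 in
λ = L_e / r_min = 82.000 / 0.6409 = 128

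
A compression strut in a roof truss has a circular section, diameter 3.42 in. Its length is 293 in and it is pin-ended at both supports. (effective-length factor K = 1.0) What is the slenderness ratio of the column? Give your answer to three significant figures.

For a solid circle r = d/4 = 3.42/4 = 0.8550 in
L_e = K·L = 1 × 293 = 293.0 in
λ = L_e / r_min = 293.00 / 0.8550 = 343

λ ≈ 343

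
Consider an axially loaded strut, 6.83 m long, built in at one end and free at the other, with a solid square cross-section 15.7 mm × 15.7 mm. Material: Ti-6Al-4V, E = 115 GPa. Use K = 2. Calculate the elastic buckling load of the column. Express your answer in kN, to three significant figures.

P_cr ≈ 0.0308 kN

I = a⁴/12 = 15.7⁴/12 = 5.063×10^3 mm⁴
I = 5.063×10^3 mm⁴ = 5.063×10^-9 m⁴
Effective length L_e = K·L = 2 × 6.83 = 13.66 m
P_cr = π²EI / L_e² = π² × 115×10⁹ × 5.063×10^-9 / 13.66² = 30.80 N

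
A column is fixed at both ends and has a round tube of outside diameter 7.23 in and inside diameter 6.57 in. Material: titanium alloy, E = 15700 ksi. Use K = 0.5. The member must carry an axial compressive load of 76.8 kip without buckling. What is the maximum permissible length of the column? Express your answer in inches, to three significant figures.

L_max ≈ 587 in

d_o = 7.23 in, d_i = 6.57 in
I = π(d_o⁴ − d_i⁴)/64 = π(7.23⁴ − 6.570⁴)/64 = 42.67 in⁴
At the buckling limit P_cr = P = 7.680×10^4 lb
From P_cr = π²EI/(K·L)²:  L = (1/K)·√(π²EI/P_cr) = (1/0.5)·√(π²×1.57×10^7×42.67/7.680×10^4)
L = 587 in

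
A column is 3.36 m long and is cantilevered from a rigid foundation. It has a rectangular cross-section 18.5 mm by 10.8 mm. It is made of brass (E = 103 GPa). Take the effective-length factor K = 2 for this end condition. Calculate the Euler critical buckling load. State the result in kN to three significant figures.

P_cr ≈ 0.0437 kN

Buckling occurs about the weak axis: I_min = h·b³/12 with b = 10.8 mm (the shorter side).
I_min = 18.5×10.8³/12 = 1.942×10^3 mm⁴
I = 1.942×10^3 mm⁴ = 1.942×10^-9 m⁴
Effective length L_e = K·L = 2 × 3.36 = 6.720 m
P_cr = π²EI / L_e² = π² × 103×10⁹ × 1.942×10^-9 / 6.720² = 43.72 N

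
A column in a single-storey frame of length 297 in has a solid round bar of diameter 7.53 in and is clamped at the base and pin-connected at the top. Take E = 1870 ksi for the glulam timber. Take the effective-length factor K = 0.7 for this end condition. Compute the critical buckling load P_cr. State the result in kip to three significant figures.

P_cr ≈ 67.4 kip

I = πd⁴/64 = π×7.53⁴/64 = 157.8 in⁴
Effective length L_e = K·L = 0.7 × 297 = 207.9 in
P_cr = π²EI / L_e² = π² × 1870×10³ × 157.8 / 207.9² = 6.739×10^4 lb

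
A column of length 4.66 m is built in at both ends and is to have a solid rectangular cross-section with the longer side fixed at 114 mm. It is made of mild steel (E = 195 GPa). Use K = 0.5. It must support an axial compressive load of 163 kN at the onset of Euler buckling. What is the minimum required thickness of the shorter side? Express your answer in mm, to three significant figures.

b ≈ 36.4 mm

L_e = K·L = 0.5 × 4.66 = 2.330 m
Required I = P_cr·L_e²/(π²E) = 1.630×10^5 × 2.330² / (π² × 1.95×10^11) = 4.598×10^-7 m⁴
I_req = 4.598×10^5 mm⁴
Rectangle, weak axis: I_min = h·b³/12 with h = 114 mm fixed  ⇒  b = (12I/h)^(1/3) = 36.4 mm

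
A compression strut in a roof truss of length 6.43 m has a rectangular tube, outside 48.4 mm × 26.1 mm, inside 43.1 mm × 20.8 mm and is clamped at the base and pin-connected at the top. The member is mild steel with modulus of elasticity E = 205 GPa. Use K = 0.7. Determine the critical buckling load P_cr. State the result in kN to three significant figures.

P_cr ≈ 3.93 kN

Weak-axis I_min = (h_o·b_o³ − h_i·b_i³)/12 with b_o = 26.1, b_i = 20.80 mm (shorter outer/inner sides).
I_min = (48.4×26.1³ − 43.10×20.80³)/12 = 3.939×10^4 mm⁴
I = 3.939×10^4 mm⁴ = 3.939×10^-8 m⁴
Effective length L_e = K·L = 0.7 × 6.43 = 4.501 m
P_cr = π²EI / L_e² = π² × 205×10⁹ × 3.939×10^-8 / 4.501² = 3.934×10^3 N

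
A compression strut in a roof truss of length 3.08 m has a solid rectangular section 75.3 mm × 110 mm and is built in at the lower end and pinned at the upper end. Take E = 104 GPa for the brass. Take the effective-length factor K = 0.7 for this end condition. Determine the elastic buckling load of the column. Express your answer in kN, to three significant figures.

Buckling occurs about the weak axis: I_min = h·b³/12 with b = 75.3 mm (the shorter side).
I_min = 110×75.3³/12 = 3.914×10^6 mm⁴
I = 3.914×10^6 mm⁴ = 3.914×10^-6 m⁴
Effective length L_e = K·L = 0.7 × 3.08 = 2.156 m
P_cr = π²EI / L_e² = π² × 104×10⁹ × 3.914×10^-6 / 2.156² = 8.642×10^5 N

P_cr ≈ 864 kN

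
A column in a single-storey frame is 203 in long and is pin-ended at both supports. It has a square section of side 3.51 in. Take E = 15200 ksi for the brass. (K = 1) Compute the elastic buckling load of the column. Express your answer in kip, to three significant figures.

P_cr ≈ 46.0 kip

I = a⁴/12 = 3.51⁴/12 = 12.65 in⁴
Effective length L_e = K·L = 1 × 203 = 203.0 in
P_cr = π²EI / L_e² = π² × 15200×10³ × 12.65 / 203.0² = 4.605×10^4 lb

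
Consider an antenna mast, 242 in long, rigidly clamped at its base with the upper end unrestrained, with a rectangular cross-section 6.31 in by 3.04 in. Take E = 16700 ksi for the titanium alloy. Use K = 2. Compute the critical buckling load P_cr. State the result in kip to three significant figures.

Buckling occurs about the weak axis: I_min = h·b³/12 with b = 3.04 in (the shorter side).
I_min = 6.31×3.04³/12 = 14.77 in⁴
Effective length L_e = K·L = 2 × 242 = 484.0 in
P_cr = π²EI / L_e² = π² × 16700×10³ × 14.77 / 484.0² = 1.039×10^4 lb

P_cr ≈ 10.4 kip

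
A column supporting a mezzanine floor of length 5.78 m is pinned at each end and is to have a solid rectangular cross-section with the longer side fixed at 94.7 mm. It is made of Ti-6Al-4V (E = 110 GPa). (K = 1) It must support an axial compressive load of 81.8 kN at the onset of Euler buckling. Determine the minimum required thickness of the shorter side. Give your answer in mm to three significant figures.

b ≈ 68.3 mm

L_e = K·L = 1 × 5.78 = 5.780 m
Required I = P_cr·L_e²/(π²E) = 8.180×10^4 × 5.780² / (π² × 1.10×10^11) = 2.517×10^-6 m⁴
I_req = 2.517×10^6 mm⁴
Rectangle, weak axis: I_min = h·b³/12 with h = 94.7 mm fixed  ⇒  b = (12I/h)^(1/3) = 68.3 mm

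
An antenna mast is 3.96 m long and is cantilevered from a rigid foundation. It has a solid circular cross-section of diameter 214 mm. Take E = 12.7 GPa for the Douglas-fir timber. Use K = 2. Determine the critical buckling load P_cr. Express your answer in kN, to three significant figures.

P_cr ≈ 206 kN

I = πd⁴/64 = π×214⁴/64 = 1.029×10^8 mm⁴
I = 1.029×10^8 mm⁴ = 1.029×10^-4 m⁴
Effective length L_e = K·L = 2 × 3.96 = 7.920 m
P_cr = π²EI / L_e² = π² × 12.7×10⁹ × 1.029×10^-4 / 7.920² = 2.057×10^5 N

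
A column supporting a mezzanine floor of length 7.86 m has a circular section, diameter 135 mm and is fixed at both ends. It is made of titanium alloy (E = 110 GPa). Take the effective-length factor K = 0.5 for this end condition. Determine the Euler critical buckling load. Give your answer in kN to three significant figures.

I = πd⁴/64 = π×135⁴/64 = 1.630×10^7 mm⁴
I = 1.630×10^7 mm⁴ = 1.630×10^-5 m⁴
Effective length L_e = K·L = 0.5 × 7.86 = 3.930 m
P_cr = π²EI / L_e² = π² × 110×10⁹ × 1.630×10^-5 / 3.930² = 1.146×10^6 N

P_cr ≈ 1150 kN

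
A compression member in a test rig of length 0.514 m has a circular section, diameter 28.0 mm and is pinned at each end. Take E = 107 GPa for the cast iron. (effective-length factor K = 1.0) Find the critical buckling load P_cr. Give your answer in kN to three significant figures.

I = πd⁴/64 = π×28.0⁴/64 = 3.017×10^4 mm⁴
I = 3.017×10^4 mm⁴ = 3.017×10^-8 m⁴
Effective length L_e = K·L = 1 × 0.514 = 0.5140 m
P_cr = π²EI / L_e² = π² × 107×10⁹ × 3.017×10^-8 / 0.5140² = 1.206×10^5 N

P_cr ≈ 121 kN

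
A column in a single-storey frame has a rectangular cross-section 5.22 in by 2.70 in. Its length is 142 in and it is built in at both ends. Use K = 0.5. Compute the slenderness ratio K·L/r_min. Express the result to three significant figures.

λ ≈ 91.1

Buckling occurs about the weak axis: I_min = h·b³/12 with b = 2.70 in (the shorter side).
I_min = 5.22×2.70³/12 = 8.562 in⁴
A = 14.09 in²;  r_min = √(I/A) = √(8.562/14.09) = 0.7794 in
L_e = K·L = 0.5 × 142 = 71.00 in
λ = L_e / r_min = 71.000 / 0.7794 = 91.1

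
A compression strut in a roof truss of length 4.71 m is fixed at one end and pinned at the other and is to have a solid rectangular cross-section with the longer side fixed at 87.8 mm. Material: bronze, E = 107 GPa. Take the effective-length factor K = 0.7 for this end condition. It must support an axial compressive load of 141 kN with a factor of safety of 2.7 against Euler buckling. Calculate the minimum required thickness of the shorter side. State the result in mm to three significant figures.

Required P_cr = n·P = 2.7 × 141 = 380.7 kN
L_e = K·L = 0.7 × 4.71 = 3.297 m
Required I = P_cr·L_e²/(π²E) = 3.807×10^5 × 3.297² / (π² × 1.07×10^11) = 3.919×10^-6 m⁴
I_req = 3.919×10^6 mm⁴
Rectangle, weak axis: I_min = h·b³/12 with h = 87.8 mm fixed  ⇒  b = (12I/h)^(1/3) = 81.2 mm

b ≈ 81.2 mm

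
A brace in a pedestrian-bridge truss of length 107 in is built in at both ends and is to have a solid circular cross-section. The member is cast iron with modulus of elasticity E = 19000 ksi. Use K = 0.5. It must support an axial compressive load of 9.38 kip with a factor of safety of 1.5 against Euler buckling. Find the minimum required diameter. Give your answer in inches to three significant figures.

Required P_cr = n·P = 1.5 × 9.38 = 14.07 kip
L_e = K·L = 0.5 × 107 = 53.50 in
Required I = P_cr·L_e²/(π²E) = 1.407×10^4 × 53.50² / (π² × 1.90×10^7) = 0.2148 in⁴
Solid circle: I = πd⁴/64  ⇒  d = (64I/π)^(1/4) = (64×0.2148/π)^(1/4) = 1.45 in

d ≈ 1.45 in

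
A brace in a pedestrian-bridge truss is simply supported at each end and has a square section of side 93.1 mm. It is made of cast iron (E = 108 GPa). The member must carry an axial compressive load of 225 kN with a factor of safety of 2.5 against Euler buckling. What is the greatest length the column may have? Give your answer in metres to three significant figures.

L_max ≈ 3.44 m

I = a⁴/12 = 93.1⁴/12 = 6.261×10^6 mm⁴
I = 6.261×10^-6 m⁴
Required critical load P_cr = n·P = 2.5 × 225 = 562.5 kN = 5.625×10^5 N
From P_cr = π²EI/(K·L)²:  L = (1/K)·√(π²EI/P_cr) = (1/1)·√(π²×1.08×10^11×6.261×10^-6/5.625×10^5)
L = 3.44 m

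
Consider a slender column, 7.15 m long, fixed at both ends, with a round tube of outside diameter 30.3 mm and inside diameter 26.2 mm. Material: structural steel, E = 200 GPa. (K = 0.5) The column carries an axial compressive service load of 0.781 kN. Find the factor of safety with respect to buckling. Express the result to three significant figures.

n ≈ 3.61

d_o = 30.3 mm, d_i = 26.2 mm
I = π(d_o⁴ − d_i⁴)/64 = π(30.3⁴ − 26.20⁴)/64 = 1.825×10^4 mm⁴
I = 1.825×10^4 mm⁴ = 1.825×10^-8 m⁴
Effective length L_e = K·L = 0.5 × 7.15 = 3.575 m
P_cr = π²EI / L_e² = π² × 200×10⁹ × 1.825×10^-8 / 3.575² = 2.818×10^3 N
Factor of safety n = P_cr / P = 2.8179 / 0.781 = 3.61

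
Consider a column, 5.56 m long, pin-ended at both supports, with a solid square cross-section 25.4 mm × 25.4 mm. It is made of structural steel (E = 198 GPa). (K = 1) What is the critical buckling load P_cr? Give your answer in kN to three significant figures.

P_cr ≈ 2.19 kN

I = a⁴/12 = 25.4⁴/12 = 3.469×10^4 mm⁴
I = 3.469×10^4 mm⁴ = 3.469×10^-8 m⁴
Effective length L_e = K·L = 1 × 5.56 = 5.560 m
P_cr = π²EI / L_e² = π² × 198×10⁹ × 3.469×10^-8 / 5.560² = 2.193×10^3 N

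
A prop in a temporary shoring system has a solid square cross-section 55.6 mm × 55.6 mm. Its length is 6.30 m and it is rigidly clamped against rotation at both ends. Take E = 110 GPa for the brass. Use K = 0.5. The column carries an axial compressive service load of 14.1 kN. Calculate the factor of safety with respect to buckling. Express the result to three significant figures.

n ≈ 6.18

I = a⁴/12 = 55.6⁴/12 = 7.964×10^5 mm⁴
I = 7.964×10^5 mm⁴ = 7.964×10^-7 m⁴
Effective length L_e = K·L = 0.5 × 6.30 = 3.150 m
P_cr = π²EI / L_e² = π² × 110×10⁹ × 7.964×10^-7 / 3.150² = 8.713×10^4 N
Factor of safety n = P_cr / P = 87.134 / 14.1 = 6.18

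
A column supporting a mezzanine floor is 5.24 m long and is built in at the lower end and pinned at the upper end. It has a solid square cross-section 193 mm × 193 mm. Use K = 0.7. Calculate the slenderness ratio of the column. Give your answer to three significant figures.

For a square r = a/√12 = 193/√12 = 55.71 mm
L_e = K·L = 0.7 × 5.24 m = 3.668 m = 3668.0 mm
λ = L_e / r_min = 3668.0 / 55.71 = 65.8

λ ≈ 65.8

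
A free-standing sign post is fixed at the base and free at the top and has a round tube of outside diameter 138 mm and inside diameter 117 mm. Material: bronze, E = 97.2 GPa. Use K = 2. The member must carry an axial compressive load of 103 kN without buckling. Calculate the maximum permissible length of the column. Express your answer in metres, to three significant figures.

L_max ≈ 4.48 m

d_o = 138 mm, d_i = 117 mm
I = π(d_o⁴ − d_i⁴)/64 = π(138⁴ − 117.0⁴)/64 = 8.604×10^6 mm⁴
I = 8.604×10^-6 m⁴
At the buckling limit P_cr = P = 1.030×10^5 N
From P_cr = π²EI/(K·L)²:  L = (1/K)·√(π²EI/P_cr) = (1/2)·√(π²×9.72×10^10×8.604×10^-6/1.030×10^5)
L = 4.48 m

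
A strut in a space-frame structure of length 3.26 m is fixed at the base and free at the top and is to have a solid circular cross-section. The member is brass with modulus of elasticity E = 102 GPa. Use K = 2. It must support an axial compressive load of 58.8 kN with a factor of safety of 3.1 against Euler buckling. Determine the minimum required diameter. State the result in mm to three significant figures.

d ≈ 112 mm

Required P_cr = n·P = 3.1 × 58.8 = 182.3 kN
L_e = K·L = 2 × 3.26 = 6.520 m
Required I = P_cr·L_e²/(π²E) = 1.823×10^5 × 6.520² / (π² × 1.02×10^11) = 7.697×10^-6 m⁴
I_req = 7.697×10^6 mm⁴
Solid circle: I = πd⁴/64  ⇒  d = (64I/π)^(1/4) = (64×7.697×10^6/π)^(1/4) = 112 mm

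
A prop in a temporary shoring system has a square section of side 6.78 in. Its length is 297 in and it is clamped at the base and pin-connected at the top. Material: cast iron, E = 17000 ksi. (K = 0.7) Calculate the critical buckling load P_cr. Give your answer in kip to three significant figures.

P_cr ≈ 684 kip

I = a⁴/12 = 6.78⁴/12 = 176.1 in⁴
Effective length L_e = K·L = 0.7 × 297 = 207.9 in
P_cr = π²EI / L_e² = π² × 17000×10³ × 176.1 / 207.9² = 6.836×10^5 lb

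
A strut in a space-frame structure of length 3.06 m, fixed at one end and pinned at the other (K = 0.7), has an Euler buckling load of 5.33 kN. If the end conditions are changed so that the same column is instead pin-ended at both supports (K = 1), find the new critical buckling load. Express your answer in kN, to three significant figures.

P_cr ≈ 2.61 kN

P_cr ∝ 1/K², so P_cr,new = P_cr,old × (K_old/K_new)² = 5.33 × (0.7/1)²
= 5.33 × 0.4900 = 2.61 kN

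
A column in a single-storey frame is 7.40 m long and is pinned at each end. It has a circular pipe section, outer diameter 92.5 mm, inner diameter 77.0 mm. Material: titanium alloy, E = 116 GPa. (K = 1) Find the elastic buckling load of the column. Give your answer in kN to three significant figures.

d_o = 92.5 mm, d_i = 77.0 mm
I = π(d_o⁴ − d_i⁴)/64 = π(92.5⁴ − 77.00⁴)/64 = 1.868×10^6 mm⁴
I = 1.868×10^6 mm⁴ = 1.868×10^-6 m⁴
Effective length L_e = K·L = 1 × 7.40 = 7.400 m
P_cr = π²EI / L_e² = π² × 116×10⁹ × 1.868×10^-6 / 7.400² = 3.906×10^4 N

P_cr ≈ 39.1 kN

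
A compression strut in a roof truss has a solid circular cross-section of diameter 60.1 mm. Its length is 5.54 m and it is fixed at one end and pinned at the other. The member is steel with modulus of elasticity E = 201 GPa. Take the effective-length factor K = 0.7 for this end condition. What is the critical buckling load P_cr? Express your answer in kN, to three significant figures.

P_cr ≈ 84.5 kN

I = πd⁴/64 = π×60.1⁴/64 = 6.404×10^5 mm⁴
I = 6.404×10^5 mm⁴ = 6.404×10^-7 m⁴
Effective length L_e = K·L = 0.7 × 5.54 = 3.878 m
P_cr = π²EI / L_e² = π² × 201×10⁹ × 6.404×10^-7 / 3.878² = 8.448×10^4 N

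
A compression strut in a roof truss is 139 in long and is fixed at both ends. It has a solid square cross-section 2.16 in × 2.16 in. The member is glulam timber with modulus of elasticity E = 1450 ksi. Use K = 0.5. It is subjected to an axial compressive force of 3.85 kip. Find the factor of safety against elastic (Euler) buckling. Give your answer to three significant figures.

n ≈ 1.40

I = a⁴/12 = 2.16⁴/12 = 1.814 in⁴
Effective length L_e = K·L = 0.5 × 139 = 69.50 in
P_cr = π²EI / L_e² = π² × 1450×10³ × 1.814 / 69.50² = 5.374×10^3 lb
Factor of safety n = P_cr / P = 5.3744 / 3.85 = 1.40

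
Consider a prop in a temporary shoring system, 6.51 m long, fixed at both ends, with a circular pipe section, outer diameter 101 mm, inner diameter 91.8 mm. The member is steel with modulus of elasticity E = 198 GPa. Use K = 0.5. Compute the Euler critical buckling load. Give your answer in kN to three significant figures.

d_o = 101 mm, d_i = 91.8 mm
I = π(d_o⁴ − d_i⁴)/64 = π(101⁴ − 91.80⁴)/64 = 1.622×10^6 mm⁴
I = 1.622×10^6 mm⁴ = 1.622×10^-6 m⁴
Effective length L_e = K·L = 0.5 × 6.51 = 3.255 m
P_cr = π²EI / L_e² = π² × 198×10⁹ × 1.622×10^-6 / 3.255² = 2.992×10^5 N

P_cr ≈ 299 kN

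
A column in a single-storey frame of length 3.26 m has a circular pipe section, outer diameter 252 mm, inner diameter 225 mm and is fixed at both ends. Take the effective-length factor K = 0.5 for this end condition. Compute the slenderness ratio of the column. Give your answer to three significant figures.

λ ≈ 19.3

d_o = 252 mm, d_i = 225 mm
I = π(d_o⁴ − d_i⁴)/64 = π(252⁴ − 225.0⁴)/64 = 7.215×10^7 mm⁴
A = 1.012×10^4 mm²;  r_min = √(I/A) = √(7.215×10^7/1.012×10^4) = 84.46 mm
L_e = K·L = 0.5 × 3.26 m = 1.630 m = 1630.0 mm
λ = L_e / r_min = 1630.0 / 84.46 = 19.3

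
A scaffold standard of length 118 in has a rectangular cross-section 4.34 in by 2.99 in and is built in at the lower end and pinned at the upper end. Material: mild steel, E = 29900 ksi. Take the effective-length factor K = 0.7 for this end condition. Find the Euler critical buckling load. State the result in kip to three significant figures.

P_cr ≈ 418 kip

Buckling occurs about the weak axis: I_min = h·b³/12 with b = 2.99 in (the shorter side).
I_min = 4.34×2.99³/12 = 9.668 in⁴
Effective length L_e = K·L = 0.7 × 118 = 82.60 in
P_cr = π²EI / L_e² = π² × 29900×10³ × 9.668 / 82.60² = 4.182×10^5 lb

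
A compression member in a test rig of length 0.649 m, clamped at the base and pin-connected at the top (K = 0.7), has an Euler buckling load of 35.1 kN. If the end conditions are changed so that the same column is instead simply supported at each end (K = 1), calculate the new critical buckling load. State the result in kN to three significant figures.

P_cr ∝ 1/K², so P_cr,new = P_cr,old × (K_old/K_new)² = 35.1 × (0.7/1)²
= 35.1 × 0.4900 = 17.2 kN

P_cr ≈ 17.2 kN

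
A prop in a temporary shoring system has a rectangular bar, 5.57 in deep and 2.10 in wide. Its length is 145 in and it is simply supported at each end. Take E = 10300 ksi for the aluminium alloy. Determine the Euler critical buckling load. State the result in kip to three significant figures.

Buckling occurs about the weak axis: I_min = h·b³/12 with b = 2.10 in (the shorter side).
I_min = 5.57×2.10³/12 = 4.299 in⁴
Effective length L_e = K·L = 1 × 145 = 145.0 in
P_cr = π²EI / L_e² = π² × 10300×10³ × 4.299 / 145.0² = 2.078×10^4 lb

P_cr ≈ 20.8 kip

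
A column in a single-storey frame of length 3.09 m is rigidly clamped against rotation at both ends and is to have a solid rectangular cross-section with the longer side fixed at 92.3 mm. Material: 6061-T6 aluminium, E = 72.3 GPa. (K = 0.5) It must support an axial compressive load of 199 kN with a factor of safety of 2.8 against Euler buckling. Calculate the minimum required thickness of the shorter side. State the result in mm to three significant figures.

b ≈ 62.3 mm

Required P_cr = n·P = 2.8 × 199 = 557.2 kN
L_e = K·L = 0.5 × 3.09 = 1.545 m
Required I = P_cr·L_e²/(π²E) = 5.572×10^5 × 1.545² / (π² × 7.23×10^10) = 1.864×10^-6 m⁴
I_req = 1.864×10^6 mm⁴
Rectangle, weak axis: I_min = h·b³/12 with h = 92.3 mm fixed  ⇒  b = (12I/h)^(1/3) = 62.3 mm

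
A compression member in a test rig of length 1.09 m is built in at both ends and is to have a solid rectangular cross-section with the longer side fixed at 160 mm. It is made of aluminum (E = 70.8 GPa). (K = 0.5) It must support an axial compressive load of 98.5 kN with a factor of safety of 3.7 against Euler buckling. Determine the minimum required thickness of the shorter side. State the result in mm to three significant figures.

b ≈ 22.6 mm

Required P_cr = n·P = 3.7 × 98.5 = 364.5 kN
L_e = K·L = 0.5 × 1.09 = 0.5450 m
Required I = P_cr·L_e²/(π²E) = 3.644×10^5 × 0.5450² / (π² × 7.08×10^10) = 1.549×10^-7 m⁴
I_req = 1.549×10^5 mm⁴
Rectangle, weak axis: I_min = h·b³/12 with h = 160 mm fixed  ⇒  b = (12I/h)^(1/3) = 22.6 mm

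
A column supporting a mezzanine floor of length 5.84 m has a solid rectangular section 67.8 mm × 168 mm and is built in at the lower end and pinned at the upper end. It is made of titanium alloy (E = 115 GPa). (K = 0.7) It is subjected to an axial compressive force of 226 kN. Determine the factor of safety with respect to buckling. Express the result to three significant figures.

Buckling occurs about the weak axis: I_min = h·b³/12 with b = 67.8 mm (the shorter side).
I_min = 168×67.8³/12 = 4.363×10^6 mm⁴
I = 4.363×10^6 mm⁴ = 4.363×10^-6 m⁴
Effective length L_e = K·L = 0.7 × 5.84 = 4.088 m
P_cr = π²EI / L_e² = π² × 115×10⁹ × 4.363×10^-6 / 4.088² = 2.963×10^5 N
Factor of safety n = P_cr / P = 296.34 / 226 = 1.31

n ≈ 1.31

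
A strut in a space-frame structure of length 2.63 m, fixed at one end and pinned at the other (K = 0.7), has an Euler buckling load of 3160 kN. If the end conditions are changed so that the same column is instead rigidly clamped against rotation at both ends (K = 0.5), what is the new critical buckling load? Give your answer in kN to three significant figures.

P_cr ≈ 6190 kN

P_cr ∝ 1/K², so P_cr,new = P_cr,old × (K_old/K_new)² = 3160 × (0.7/0.5)²
= 3160 × 1.960 = 6190 kN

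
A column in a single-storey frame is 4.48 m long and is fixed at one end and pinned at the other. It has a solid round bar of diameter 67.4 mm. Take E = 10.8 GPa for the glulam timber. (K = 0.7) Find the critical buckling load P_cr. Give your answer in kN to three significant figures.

I = πd⁴/64 = π×67.4⁴/64 = 1.013×10^6 mm⁴
I = 1.013×10^6 mm⁴ = 1.013×10^-6 m⁴
Effective length L_e = K·L = 0.7 × 4.48 = 3.136 m
P_cr = π²EI / L_e² = π² × 10.8×10⁹ × 1.013×10^-6 / 3.136² = 1.098×10^4 N

P_cr ≈ 11.0 kN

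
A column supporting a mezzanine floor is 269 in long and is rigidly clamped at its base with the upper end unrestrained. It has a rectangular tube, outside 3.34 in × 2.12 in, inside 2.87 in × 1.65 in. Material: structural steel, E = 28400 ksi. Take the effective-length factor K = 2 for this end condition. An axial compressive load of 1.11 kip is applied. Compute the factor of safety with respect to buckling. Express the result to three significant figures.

n ≈ 1.38

Weak-axis I_min = (h_o·b_o³ − h_i·b_i³)/12 with b_o = 2.12, b_i = 1.650 in (shorter outer/inner sides).
I_min = (3.34×2.12³ − 2.870×1.650³)/12 = 1.578 in⁴
Effective length L_e = K·L = 2 × 269 = 538.0 in
P_cr = π²EI / L_e² = π² × 28400×10³ × 1.578 / 538.0² = 1.528×10^3 lb
Factor of safety n = P_cr / P = 1.5278 / 1.11 = 1.38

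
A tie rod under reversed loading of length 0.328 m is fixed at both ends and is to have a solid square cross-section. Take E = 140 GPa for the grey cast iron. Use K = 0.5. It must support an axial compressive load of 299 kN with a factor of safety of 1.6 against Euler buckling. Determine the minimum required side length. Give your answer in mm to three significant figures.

Required P_cr = n·P = 1.6 × 299 = 478.4 kN
L_e = K·L = 0.5 × 0.328 = 0.1640 m
Required I = P_cr·L_e²/(π²E) = 4.784×10^5 × 0.1640² / (π² × 1.40×10^11) = 9.312×10^-9 m⁴
I_req = 9.312×10^3 mm⁴
Solid square: I = a⁴/12  ⇒  a = (12I)^(1/4) = (12×9.312×10^3)^(1/4) = 18.3 mm

a ≈ 18.3 mm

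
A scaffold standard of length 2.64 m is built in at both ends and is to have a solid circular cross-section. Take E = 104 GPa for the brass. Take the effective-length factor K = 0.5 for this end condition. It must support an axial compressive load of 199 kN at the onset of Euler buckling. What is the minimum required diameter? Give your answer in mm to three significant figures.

d ≈ 51.2 mm

L_e = K·L = 0.5 × 2.64 = 1.320 m
Required I = P_cr·L_e²/(π²E) = 1.990×10^5 × 1.320² / (π² × 1.04×10^11) = 3.378×10^-7 m⁴
I_req = 3.378×10^5 mm⁴
Solid circle: I = πd⁴/64  ⇒  d = (64I/π)^(1/4) = (64×3.378×10^5/π)^(1/4) = 51.2 mm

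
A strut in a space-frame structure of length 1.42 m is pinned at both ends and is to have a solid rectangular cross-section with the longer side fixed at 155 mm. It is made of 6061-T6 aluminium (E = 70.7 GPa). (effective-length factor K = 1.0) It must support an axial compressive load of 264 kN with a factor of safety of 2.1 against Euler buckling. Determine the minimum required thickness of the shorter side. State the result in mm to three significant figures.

Required P_cr = n·P = 2.1 × 264 = 554.4 kN
L_e = K·L = 1 × 1.42 = 1.420 m
Required I = P_cr·L_e²/(π²E) = 5.544×10^5 × 1.420² / (π² × 7.07×10^10) = 1.602×10^-6 m⁴
I_req = 1.602×10^6 mm⁴
Rectangle, weak axis: I_min = h·b³/12 with h = 155 mm fixed  ⇒  b = (12I/h)^(1/3) = 49.9 mm

b ≈ 49.9 mm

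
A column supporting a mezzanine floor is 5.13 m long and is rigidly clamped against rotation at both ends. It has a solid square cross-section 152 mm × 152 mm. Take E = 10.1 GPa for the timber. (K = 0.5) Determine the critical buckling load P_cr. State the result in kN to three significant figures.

I = a⁴/12 = 152⁴/12 = 4.448×10^7 mm⁴
I = 4.448×10^7 mm⁴ = 4.448×10^-5 m⁴
Effective length L_e = K·L = 0.5 × 5.13 = 2.565 m
P_cr = π²EI / L_e² = π² × 10.1×10⁹ × 4.448×10^-5 / 2.565² = 6.740×10^5 N

P_cr ≈ 674 kN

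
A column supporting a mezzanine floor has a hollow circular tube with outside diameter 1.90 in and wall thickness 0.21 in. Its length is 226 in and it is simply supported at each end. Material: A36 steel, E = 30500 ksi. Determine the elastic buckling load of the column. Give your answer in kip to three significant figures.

P_cr ≈ 2.38 kip

Inner diameter d_i = 1.90 − 2×0.21 = 1.480 in
I = π(d_o⁴ − d_i⁴)/64 = π(1.90⁴ − 1.480⁴)/64 = 0.4042 in⁴
Effective length L_e = K·L = 1 × 226 = 226.0 in
P_cr = π²EI / L_e² = π² × 30500×10³ × 0.4042 / 226.0² = 2.382×10^3 lb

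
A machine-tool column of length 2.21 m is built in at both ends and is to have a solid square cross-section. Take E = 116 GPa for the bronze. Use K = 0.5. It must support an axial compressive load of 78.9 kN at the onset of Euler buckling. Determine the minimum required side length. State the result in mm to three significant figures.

a ≈ 31.7 mm

L_e = K·L = 0.5 × 2.21 = 1.105 m
Required I = P_cr·L_e²/(π²E) = 7.890×10^4 × 1.105² / (π² × 1.16×10^11) = 8.415×10^-8 m⁴
I_req = 8.415×10^4 mm⁴
Solid square: I = a⁴/12  ⇒  a = (12I)^(1/4) = (12×8.415×10^4)^(1/4) = 31.7 mm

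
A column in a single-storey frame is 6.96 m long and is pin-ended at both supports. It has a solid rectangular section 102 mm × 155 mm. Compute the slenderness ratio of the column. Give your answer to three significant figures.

Buckling occurs about the weak axis: I_min = h·b³/12 with b = 102 mm (the shorter side).
I_min = 155×102³/12 = 1.371×10^7 mm⁴
A = 1.581×10^4 mm²;  r_min = √(I/A) = √(1.371×10^7/1.581×10^4) = 29.44 mm
L_e = K·L = 1 × 6.96 m = 6.960 m = 6960.0 mm
λ = L_e / r_min = 6960.0 / 29.44 = 236

λ ≈ 236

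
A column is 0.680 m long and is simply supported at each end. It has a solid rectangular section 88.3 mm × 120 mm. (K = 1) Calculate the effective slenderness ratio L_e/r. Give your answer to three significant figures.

Buckling occurs about the weak axis: I_min = h·b³/12 with b = 88.3 mm (the shorter side).
I_min = 120×88.3³/12 = 6.885×10^6 mm⁴
A = 1.060×10^4 mm²;  r_min = √(I/A) = √(6.885×10^6/1.060×10^4) = 25.49 mm
L_e = K·L = 1 × 0.680 m = 0.6800 m = 680.00 mm
λ = L_e / r_min = 680.00 / 25.49 = 26.7

λ ≈ 26.7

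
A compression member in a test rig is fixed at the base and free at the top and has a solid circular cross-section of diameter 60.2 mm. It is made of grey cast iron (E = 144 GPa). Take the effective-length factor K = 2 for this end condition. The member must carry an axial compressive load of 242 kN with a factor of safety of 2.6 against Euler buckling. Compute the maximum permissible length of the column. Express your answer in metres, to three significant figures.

L_max ≈ 0.603 m

I = πd⁴/64 = π×60.2⁴/64 = 6.447×10^5 mm⁴
I = 6.447×10^-7 m⁴
Required critical load P_cr = n·P = 2.6 × 242 = 629.2 kN = 6.292×10^5 N
From P_cr = π²EI/(K·L)²:  L = (1/K)·√(π²EI/P_cr) = (1/2)·√(π²×1.44×10^11×6.447×10^-7/6.292×10^5)
L = 0.603 m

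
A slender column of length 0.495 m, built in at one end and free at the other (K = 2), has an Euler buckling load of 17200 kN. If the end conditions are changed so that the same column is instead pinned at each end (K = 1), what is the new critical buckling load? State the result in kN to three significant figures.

P_cr ≈ 68800 kN

P_cr ∝ 1/K², so P_cr,new = P_cr,old × (K_old/K_new)² = 17200 × (2/1)²
= 17200 × 4.000 = 68800 kN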